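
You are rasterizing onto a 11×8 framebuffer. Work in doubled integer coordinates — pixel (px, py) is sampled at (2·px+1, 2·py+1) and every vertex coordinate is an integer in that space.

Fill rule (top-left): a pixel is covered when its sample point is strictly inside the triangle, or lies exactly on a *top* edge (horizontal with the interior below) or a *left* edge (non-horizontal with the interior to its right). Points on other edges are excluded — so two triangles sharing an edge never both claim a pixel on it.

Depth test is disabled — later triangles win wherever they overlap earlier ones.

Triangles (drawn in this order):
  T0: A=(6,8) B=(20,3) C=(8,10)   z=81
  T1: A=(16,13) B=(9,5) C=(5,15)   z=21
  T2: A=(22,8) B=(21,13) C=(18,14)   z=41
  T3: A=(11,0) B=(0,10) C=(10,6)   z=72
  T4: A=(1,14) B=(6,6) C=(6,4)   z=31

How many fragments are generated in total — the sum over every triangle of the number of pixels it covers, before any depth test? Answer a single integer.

T0:
  2·area = 38
  edge (6, 8)→(20, 3): d=(14,-5) top-left  bias=+0
  edge (20, 3)→(8, 10): d=(-12,7) right/bottom  bias=-1
  edge (8, 10)→(6, 8): d=(-2,-2) top-left  bias=+0
    (0,1)@(1, 3): e=[-95,133,0] → ·  [on edge]
    (1,2)@(3, 5): e=[-57,95,0] → ·  [on edge]
    (7,2)@(15, 5): e=[3,11,24] → #
    (8,2)@(17, 5): e=[13,-3,28] → ·
    (2,3)@(5, 7): e=[-19,57,0] → ·  [on edge]
    (4,3)@(9, 7): e=[1,29,8] → #
    (5,3)@(11, 7): e=[11,15,12] → #
    (6,3)@(13, 7): e=[21,1,16] → #
    (7,3)@(15, 7): e=[31,-13,20] → ·
    (3,4)@(7, 9): e=[19,19,0] → #  [on edge]
    (5,4)@(11, 9): e=[39,-9,8] → ·
    (6,4)@(13, 9): e=[49,-23,12] → ·
    (4,5)@(9, 11): e=[57,-19,0] → ·  [on edge]
    (5,6)@(11, 13): e=[95,-57,0] → ·  [on edge]
    (6,7)@(13, 15): e=[133,-95,0] → ·  [on edge]
  covered (6 px):
    · · · · · · · · · · ·
    · · · · · · · · · · ·
    · · · · · · · # · · ·
    · · · · # # # · · · ·
    · · · # # · · · · · ·
    · · · · · · · · · · ·
    · · · · · · · · · · ·
    · · · · · · · · · · ·
T1:
  2·area = 102  (B↔C swapped to make it positive)
  edge (16, 13)→(5, 15): d=(-11,2) right/bottom  bias=-1
  edge (5, 15)→(9, 5): d=(4,-10) top-left  bias=+0
  edge (9, 5)→(16, 13): d=(7,8) right/bottom  bias=-1
    (4,2)@(9, 5): e=[102,0,0] → ·  [on edge]
    (4,3)@(9, 7): e=[80,8,14] → #
    (5,3)@(11, 7): e=[76,28,-2] → ·
    (4,4)@(9, 9): e=[58,16,28] → #
    (5,4)@(11, 9): e=[54,36,12] → #
    (6,4)@(13, 9): e=[50,56,-4] → ·
    (3,5)@(7, 11): e=[40,4,58] → #
    (6,5)@(13, 11): e=[28,64,10] → #
    (7,5)@(15, 11): e=[24,84,-6] → ·
    (3,6)@(7, 13): e=[18,12,72] → #
    (7,6)@(15, 13): e=[2,92,8] → #
    (8,6)@(17, 13): e=[-2,112,-8] → ·
    (2,7)@(5, 15): e=[0,0,102] → ·  [on edge]
  covered (12 px):
    · · · · · · · · · · ·
    · · · · · · · · · · ·
    · · · · · · · · · · ·
    · · · · # · · · · · ·
    · · · · # # · · · · ·
    · · · # # # # · · · ·
    · · · # # # # # · · ·
    · · · · · · · · · · ·
T2:
  2·area = 14
  edge (22, 8)→(21, 13): d=(-1,5) right/bottom  bias=-1
  edge (21, 13)→(18, 14): d=(-3,1) right/bottom  bias=-1
  edge (18, 14)→(22, 8): d=(4,-6) top-left  bias=+0
    (10,5)@(21, 11): e=[2,6,6] → #
    (9,6)@(19, 13): e=[10,2,2] → #
    (10,6)@(21, 13): e=[0,0,14] → ·  [on edge]
    (7,7)@(15, 15): e=[28,0,-14] → ·  [on edge]
    (9,7)@(19, 15): e=[8,-4,10] → ·
  covered (2 px):
    · · · · · · · · · · ·
    · · · · · · · · · · ·
    · · · · · · · · · · ·
    · · · · · · · · · · ·
    · · · · · · · · · · ·
    · · · · · · · · · · #
    · · · · · · · · · # ·
    · · · · · · · · · · ·
T3:
  2·area = 56  (B↔C swapped to make it positive)
  edge (11, 0)→(10, 6): d=(-1,6) right/bottom  bias=-1
  edge (10, 6)→(0, 10): d=(-10,4) right/bottom  bias=-1
  edge (0, 10)→(11, 0): d=(11,-10) top-left  bias=+0
    (4,1)@(9, 3): e=[9,34,13] → #
    (5,1)@(11, 3): e=[-3,26,33] → ·
    (3,2)@(7, 5): e=[19,22,15] → #
    (5,2)@(11, 5): e=[-5,6,55] → ·
    (2,3)@(5, 7): e=[29,10,17] → #
    (4,3)@(9, 7): e=[5,-6,57] → ·
    (2,4)@(5, 9): e=[27,-10,39] → ·
    (3,4)@(7, 9): e=[15,-18,59] → ·
  covered (5 px):
    · · · · · · · · · · ·
    · · · · # · · · · · ·
    · · · # # · · · · · ·
    · · # # · · · · · · ·
    · · · · · · · · · · ·
    · · · · · · · · · · ·
    · · · · · · · · · · ·
    · · · · · · · · · · ·
T4:
  2·area = 10  (B↔C swapped to make it positive)
  edge (1, 14)→(6, 4): d=(5,-10) top-left  bias=+0
  edge (6, 4)→(6, 6): d=(0,2) right/bottom  bias=-1
  edge (6, 6)→(1, 14): d=(-5,8) right/bottom  bias=-1
    (2,3)@(5, 7): e=[5,2,3] → #
    (3,3)@(7, 7): e=[25,-2,-13] → ·
    (2,4)@(5, 9): e=[15,2,-7] → ·
  covered (1 px):
    · · · · · · · · · · ·
    · · · · · · · · · · ·
    · · · · · · · · · · ·
    · · # · · · · · · · ·
    · · · · · · · · · · ·
    · · · · · · · · · · ·
    · · · · · · · · · · ·
    · · · · · · · · · · ·

Result: 26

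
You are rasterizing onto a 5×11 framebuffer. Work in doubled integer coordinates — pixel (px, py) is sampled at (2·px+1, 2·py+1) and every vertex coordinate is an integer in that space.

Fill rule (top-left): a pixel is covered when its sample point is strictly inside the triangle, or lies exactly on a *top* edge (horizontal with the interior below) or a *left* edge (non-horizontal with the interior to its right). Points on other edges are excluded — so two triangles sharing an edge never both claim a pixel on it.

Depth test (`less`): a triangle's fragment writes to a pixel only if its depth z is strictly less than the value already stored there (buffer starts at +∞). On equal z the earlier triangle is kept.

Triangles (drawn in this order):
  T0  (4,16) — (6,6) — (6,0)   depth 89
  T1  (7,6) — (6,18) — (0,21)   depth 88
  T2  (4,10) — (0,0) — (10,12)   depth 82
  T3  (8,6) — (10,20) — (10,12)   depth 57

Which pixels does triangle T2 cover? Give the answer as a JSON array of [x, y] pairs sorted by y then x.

T0:
  2·area = 12  (B↔C swapped to make it positive)
  edge (4, 16)→(6, 0): d=(2,-16) top-left  bias=+0
  edge (6, 0)→(6, 6): d=(0,6) right/bottom  bias=-1
  edge (6, 6)→(4, 16): d=(-2,10) right/bottom  bias=-1
    (3,0)@(7, 1): e=[18,-6,0] → .  [on edge]
    (2,4)@(5, 9): e=[2,6,4] → X
    (3,4)@(7, 9): e=[34,-6,-16] → .
    (2,5)@(5, 11): e=[6,6,0] → .  [on edge]
    (1,10)@(3, 21): e=[-6,18,0] → .  [on edge]
  covered (1 px):
    . . . . .
    . . . . .
    . . . . .
    . . . . .
    . . X . .
    . . . . .
    . . . . .
    . . . . .
    . . . . .
    . . . . .
    . . . . .
T1:
  2·area = 69
  edge (7, 6)→(6, 18): d=(-1,12) right/bottom  bias=-1
  edge (6, 18)→(0, 21): d=(-6,3) right/bottom  bias=-1
  edge (0, 21)→(7, 6): d=(7,-15) top-left  bias=+0
    (2,5)@(5, 11): e=[19,45,5] → X
    (3,5)@(7, 11): e=[-5,39,35] → .
    (2,6)@(5, 13): e=[17,33,19] → X
    (3,6)@(7, 13): e=[-7,27,49] → .
    (1,7)@(3, 15): e=[39,27,3] → X
    (3,7)@(7, 15): e=[-9,15,63] → .
    (1,8)@(3, 17): e=[37,15,17] → X
    (3,8)@(7, 17): e=[-11,3,77] → .
    (0,9)@(1, 19): e=[59,9,1] → X
    (2,9)@(5, 19): e=[11,-3,61] → .
    (0,10)@(1, 21): e=[57,-3,15] → .
    (1,10)@(3, 21): e=[33,-9,45] → .
  covered (8 px):
    . . . . .
    . . . . .
    . . . . .
    . . . . .
    . . . . .
    . . X . .
    . . X . .
    . X X . .
    . X X . .
    X X . . .
    . . . . .
T2:
  2·area = 52
  edge (4, 10)→(0, 0): d=(-4,-10) top-left  bias=+0
  edge (0, 0)→(10, 12): d=(10,12) right/bottom  bias=-1
  edge (10, 12)→(4, 10): d=(-6,-2) top-left  bias=+0
    (1,2)@(3, 5): e=[10,14,28] → X
    (2,2)@(5, 5): e=[30,-10,32] → .
    (1,3)@(3, 7): e=[2,34,16] → X
    (2,3)@(5, 7): e=[22,10,20] → X
    (3,3)@(7, 7): e=[42,-14,24] → .
    (0,4)@(1, 9): e=[-26,78,0] → .  [on edge]
    (1,4)@(3, 9): e=[-6,54,4] → .
    (2,4)@(5, 9): e=[14,30,8] → X
    (3,4)@(7, 9): e=[34,6,12] → X
    (4,4)@(9, 9): e=[54,-18,16] → .
    (2,5)@(5, 11): e=[6,50,-4] → .
    (3,5)@(7, 11): e=[26,26,0] → X  [on edge]
  covered (7 px):
    . . . . .
    . . . . .
    . X . . .
    . X X . .
    . . X X .
    . . . X X
    . . . . .
    . . . . .
    . . . . .
    . . . . .
    . . . . .
T3:
  2·area = 16  (B↔C swapped to make it positive)
  edge (8, 6)→(10, 12): d=(2,6) right/bottom  bias=-1
  edge (10, 12)→(10, 20): d=(0,8) right/bottom  bias=-1
  edge (10, 20)→(8, 6): d=(-2,-14) top-left  bias=+0
    (3,1)@(7, 3): e=[0,24,-8] → .  [on edge]
    (4,4)@(9, 9): e=[0,8,8] → .  [on edge]
    (4,5)@(9, 11): e=[4,8,4] → X
    (4,6)@(9, 13): e=[8,8,0] → X  [on edge]
    (4,7)@(9, 15): e=[12,8,-4] → .
  covered (2 px):
    . . . . .
    . . . . .
    . . . . .
    . . . . .
    . . . . .
    . . . . X
    . . . . X
    . . . . .
    . . . . .
    . . . . .
    . . . . .

Answer: [[1,2],[1,3],[2,3],[2,4],[3,4],[3,5],[4,5]]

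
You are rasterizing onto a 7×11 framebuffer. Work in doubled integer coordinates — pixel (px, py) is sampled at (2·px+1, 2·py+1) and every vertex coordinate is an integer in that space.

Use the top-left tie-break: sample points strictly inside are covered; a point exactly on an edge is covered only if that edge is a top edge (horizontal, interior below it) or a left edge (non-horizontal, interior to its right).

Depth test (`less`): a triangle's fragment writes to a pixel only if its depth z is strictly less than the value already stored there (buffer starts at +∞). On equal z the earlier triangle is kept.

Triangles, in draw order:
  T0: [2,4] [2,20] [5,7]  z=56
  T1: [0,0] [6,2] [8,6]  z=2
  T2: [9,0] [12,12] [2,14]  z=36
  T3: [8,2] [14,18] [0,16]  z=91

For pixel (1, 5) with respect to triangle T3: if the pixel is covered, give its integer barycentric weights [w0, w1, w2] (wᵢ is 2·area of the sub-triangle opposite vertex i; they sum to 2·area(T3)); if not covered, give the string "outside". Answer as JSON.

T0:
  2·area = 48  (B↔C swapped to make it positive)
  edge (2, 4)→(5, 7): d=(3,3) right/bottom  bias=-1
  edge (5, 7)→(2, 20): d=(-3,13) right/bottom  bias=-1
  edge (2, 20)→(2, 4): d=(0,-16) top-left  bias=+0
    (0,1)@(1, 3): e=[0,64,-16] → .  [on edge]
    (1,2)@(3, 5): e=[0,32,16] → .  [on edge]
    (1,3)@(3, 7): e=[6,26,16] → X
    (2,3)@(5, 7): e=[0,0,48] → .  [on edge]
    (1,4)@(3, 9): e=[12,20,16] → X
    (2,4)@(5, 9): e=[6,-6,48] → .
    (3,4)@(7, 9): e=[0,-32,80] → .  [on edge]
    (1,5)@(3, 11): e=[18,14,16] → X
    (2,5)@(5, 11): e=[12,-12,48] → .
    (4,5)@(9, 11): e=[0,-64,112] → .  [on edge]
    (1,6)@(3, 13): e=[24,8,16] → X
    (2,6)@(5, 13): e=[18,-18,48] → .
    (5,6)@(11, 13): e=[0,-96,144] → .  [on edge]
    (6,7)@(13, 15): e=[0,-128,176] → .  [on edge]
  covered (5 px):
    . . . . . . .
    . . . . . . .
    . . . . . . .
    . X . . . . .
    . X . . . . .
    . X . . . . .
    . X . . . . .
    . X . . . . .
    . . . . . . .
    . . . . . . .
    . . . . . . .
T1:
  2·area = 20
  edge (0, 0)→(6, 2): d=(6,2) right/bottom  bias=-1
  edge (6, 2)→(8, 6): d=(2,4) right/bottom  bias=-1
  edge (8, 6)→(0, 0): d=(-8,-6) top-left  bias=+0
    (1,0)@(3, 1): e=[0,10,10] → .  [on edge]
    (2,1)@(5, 3): e=[8,6,6] → X
    (3,1)@(7, 3): e=[4,-2,18] → .
    (4,1)@(9, 3): e=[0,-10,30] → .  [on edge]
    (2,2)@(5, 5): e=[20,10,-10] → .
    (3,2)@(7, 5): e=[16,2,2] → X
    (4,2)@(9, 5): e=[12,-6,14] → .
    (3,3)@(7, 7): e=[28,6,-14] → .
  covered (2 px):
    . . . . . . .
    . . X . . . .
    . . . X . . .
    . . . . . . .
    . . . . . . .
    . . . . . . .
    . . . . . . .
    . . . . . . .
    . . . . . . .
    . . . . . . .
    . . . . . . .
T2:
  2·area = 126
  edge (9, 0)→(12, 12): d=(3,12) right/bottom  bias=-1
  edge (12, 12)→(2, 14): d=(-10,2) right/bottom  bias=-1
  edge (2, 14)→(9, 0): d=(7,-14) top-left  bias=+0
    (4,0)@(9, 1): e=[3,116,7] → X
    (5,0)@(11, 1): e=[-21,112,35] → .
    (4,1)@(9, 3): e=[9,96,21] → X
    (5,1)@(11, 3): e=[-15,92,49] → .
    (3,2)@(7, 5): e=[39,80,7] → X
    (5,2)@(11, 5): e=[-9,72,63] → .
    (3,3)@(7, 7): e=[45,60,21] → X
    (5,3)@(11, 7): e=[-3,52,77] → .
    (2,4)@(5, 9): e=[75,44,7] → X
    (5,4)@(11, 9): e=[3,32,91] → X
    (6,4)@(13, 9): e=[-21,28,119] → .
    (2,5)@(5, 11): e=[81,24,21] → X
    (3,6)@(7, 13): e=[63,0,63] → .  [on edge]
  covered (16 px):
    . . . . X . .
    . . . . X . .
    . . . X X . .
    . . . X X . .
    . . X X X X .
    . . X X X X .
    . X X . . . .
    . . . . . . .
    . . . . . . .
    . . . . . . .
    . . . . . . .
T3:
  2·area = 212
  edge (8, 2)→(14, 18): d=(6,16) right/bottom  bias=-1
  edge (14, 18)→(0, 16): d=(-14,-2) top-left  bias=+0
  edge (0, 16)→(8, 2): d=(8,-14) top-left  bias=+0
    (3,2)@(7, 5): e=[34,168,10] → X
    (4,2)@(9, 5): e=[2,172,38] → X
    (5,2)@(11, 5): e=[-30,176,66] → .
    (3,3)@(7, 7): e=[46,140,26] → X
    (5,3)@(11, 7): e=[-18,148,82] → .
    (2,4)@(5, 9): e=[90,108,14] → X
    (5,4)@(11, 9): e=[-6,120,98] → .
    (1,5)@(3, 11): e=[134,76,2] → X
    (5,5)@(11, 11): e=[6,92,114] → X
    (6,5)@(13, 11): e=[-26,96,142] → .
    (1,6)@(3, 13): e=[146,48,18] → X
    (6,6)@(13, 13): e=[-14,68,158] → .
    (3,8)@(7, 17): e=[106,0,106] → X  [on edge]
  covered (27 px):
    . . . . . . .
    . . . . . . .
    . . . X X . .
    . . . X X . .
    . . X X X . .
    . X X X X X .
    . X X X X X .
    X X X X X X .
    . . . X X X X
    . . . . . . .
    . . . . . . .

Final: [76,2,134]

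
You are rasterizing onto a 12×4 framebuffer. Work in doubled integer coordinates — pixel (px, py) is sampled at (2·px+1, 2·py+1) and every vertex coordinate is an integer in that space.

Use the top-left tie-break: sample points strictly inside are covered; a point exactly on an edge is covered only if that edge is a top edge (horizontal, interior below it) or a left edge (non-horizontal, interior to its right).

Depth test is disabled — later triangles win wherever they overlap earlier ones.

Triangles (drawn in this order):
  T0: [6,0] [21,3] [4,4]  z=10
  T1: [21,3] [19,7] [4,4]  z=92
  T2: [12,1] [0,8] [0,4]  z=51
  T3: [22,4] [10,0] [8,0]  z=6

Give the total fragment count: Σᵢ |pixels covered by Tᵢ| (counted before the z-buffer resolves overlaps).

T0:
  2·area = 66
  edge (6, 0)→(21, 3): d=(15,3) right/bottom  bias=-1
  edge (21, 3)→(4, 4): d=(-17,1) right/bottom  bias=-1
  edge (4, 4)→(6, 0): d=(2,-4) top-left  bias=+0
    (3,0)@(7, 1): e=[12,48,6] → #
    (4,0)@(9, 1): e=[6,46,14] → #
    (5,0)@(11, 1): e=[0,44,22] → ·  [on edge]
    (2,1)@(5, 3): e=[48,16,2] → #
    (5,1)@(11, 3): e=[30,10,26] → #
    (6,1)@(13, 3): e=[24,8,34] → #
    (7,1)@(15, 3): e=[18,6,42] → #
    (8,1)@(17, 3): e=[12,4,50] → #
    (9,1)@(19, 3): e=[6,2,58] → #
    (10,1)@(21, 3): e=[0,0,66] → ·  [on edge]
    (2,2)@(5, 5): e=[78,-18,6] → ·
    (3,2)@(7, 5): e=[72,-20,14] → ·
  covered (10 px):
    · · · # # · · · · · · ·
    · · # # # # # # # # · ·
    · · · · · · · · · · · ·
    · · · · · · · · · · · ·
T1:
  2·area = 66
  edge (21, 3)→(19, 7): d=(-2,4) right/bottom  bias=-1
  edge (19, 7)→(4, 4): d=(-15,-3) top-left  bias=+0
  edge (4, 4)→(21, 3): d=(17,-1) top-left  bias=+0
    (10,1)@(21, 3): e=[0,66,0] → ·  [on edge]
    (4,2)@(9, 5): e=[44,0,22] → #  [on edge]
    (5,2)@(11, 5): e=[36,6,24] → #
    (6,2)@(13, 5): e=[28,12,26] → #
    (7,2)@(15, 5): e=[20,18,28] → #
    (8,2)@(17, 5): e=[12,24,30] → #
    (9,2)@(19, 5): e=[4,30,32] → #
    (10,2)@(21, 5): e=[-4,36,34] → ·
    (4,3)@(9, 7): e=[40,-30,56] → ·
    (5,3)@(11, 7): e=[32,-24,58] → ·
    (6,3)@(13, 7): e=[24,-18,60] → ·
    (7,3)@(15, 7): e=[16,-12,62] → ·
    (9,3)@(19, 7): e=[0,0,66] → ·  [on edge]
  covered (6 px):
    · · · · · · · · · · · ·
    · · · · · · · · · · · ·
    · · · · # # # # # # · ·
    · · · · · · · · · · · ·
T2:
  2·area = 48
  edge (12, 1)→(0, 8): d=(-12,7) right/bottom  bias=-1
  edge (0, 8)→(0, 4): d=(0,-4) top-left  bias=+0
  edge (0, 4)→(12, 1): d=(12,-3) top-left  bias=+0
    (2,1)@(5, 3): e=[25,20,3] → #
    (3,1)@(7, 3): e=[11,28,9] → #
    (4,1)@(9, 3): e=[-3,36,15] → ·
    (0,2)@(1, 5): e=[29,4,15] → #
    (1,2)@(3, 5): e=[15,12,21] → #
    (3,2)@(7, 5): e=[-13,28,33] → ·
    (0,3)@(1, 7): e=[5,4,39] → #
    (1,3)@(3, 7): e=[-9,12,45] → ·
    (2,3)@(5, 7): e=[-23,20,51] → ·
  covered (6 px):
    · · · · · · · · · · · ·
    · · # # · · · · · · · ·
    # # # · · · · · · · · ·
    # · · · · · · · · · · ·
T3:
  2·area = 8  (B↔C swapped to make it positive)
  edge (22, 4)→(8, 0): d=(-14,-4) top-left  bias=+0
  edge (8, 0)→(10, 0): d=(2,0) top-left  bias=+0
  edge (10, 0)→(22, 4): d=(12,4) right/bottom  bias=-1
    (6,0)@(13, 1): e=[6,2,0] → ·  [on edge]
    (9,1)@(19, 3): e=[2,6,0] → ·  [on edge]
  covered (0 px):
    · · · · · · · · · · · ·
    · · · · · · · · · · · ·
    · · · · · · · · · · · ·
    · · · · · · · · · · · ·

Final: 22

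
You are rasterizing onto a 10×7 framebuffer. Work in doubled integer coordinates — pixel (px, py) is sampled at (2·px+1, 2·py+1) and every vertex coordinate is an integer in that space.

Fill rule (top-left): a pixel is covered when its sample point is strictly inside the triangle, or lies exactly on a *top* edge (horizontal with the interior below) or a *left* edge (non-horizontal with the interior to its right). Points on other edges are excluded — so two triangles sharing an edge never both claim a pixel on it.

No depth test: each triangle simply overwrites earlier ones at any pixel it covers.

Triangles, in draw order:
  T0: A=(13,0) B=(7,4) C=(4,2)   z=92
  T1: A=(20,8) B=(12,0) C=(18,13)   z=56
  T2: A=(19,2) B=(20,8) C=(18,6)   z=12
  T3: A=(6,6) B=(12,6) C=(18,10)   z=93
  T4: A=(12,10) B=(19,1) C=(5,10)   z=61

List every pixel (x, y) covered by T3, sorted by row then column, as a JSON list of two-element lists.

T0:
  2·area = 24
  edge (13, 0)→(7, 4): d=(-6,4) right/bottom  bias=-1
  edge (7, 4)→(4, 2): d=(-3,-2) top-left  bias=+0
  edge (4, 2)→(13, 0): d=(9,-2) top-left  bias=+0
    (4,0)@(9, 1): e=[10,13,1] → X
    (5,0)@(11, 1): e=[2,17,5] → X
    (6,0)@(13, 1): e=[-6,21,9] → .
    (3,1)@(7, 3): e=[6,3,15] → X
    (4,1)@(9, 3): e=[-2,7,19] → .
    (5,1)@(11, 3): e=[-10,11,23] → .
    (3,2)@(7, 5): e=[-6,-3,33] → .
  covered (3 px):
    . . . . X X . . . .
    . . . X . . . . . .
    . . . . . . . . . .
    . . . . . . . . . .
    . . . . . . . . . .
    . . . . . . . . . .
    . . . . . . . . . .
T1:
  2·area = 56  (B↔C swapped to make it positive)
  edge (20, 8)→(18, 13): d=(-2,5) right/bottom  bias=-1
  edge (18, 13)→(12, 0): d=(-6,-13) top-left  bias=+0
  edge (12, 0)→(20, 8): d=(8,8) right/bottom  bias=-1
    (6,0)@(13, 1): e=[49,7,0] → .  [on edge]
    (7,1)@(15, 3): e=[35,21,0] → .  [on edge]
    (7,2)@(15, 5): e=[31,9,16] → X
    (8,2)@(17, 5): e=[21,35,0] → .  [on edge]
    (7,3)@(15, 7): e=[27,-3,32] → .
    (8,3)@(17, 7): e=[17,23,16] → X
    (9,3)@(19, 7): e=[7,49,0] → .  [on edge]
    (8,4)@(17, 9): e=[13,11,32] → X
    (9,4)@(19, 9): e=[3,37,16] → X
    (8,5)@(17, 11): e=[9,-1,48] → .
    (9,5)@(19, 11): e=[-1,25,32] → .
  covered (4 px):
    . . . . . . . . . .
    . . . . . . . . . .
    . . . . . . . X . .
    . . . . . . . . X .
    . . . . . . . . X X
    . . . . . . . . . .
    . . . . . . . . . .
T2:
  2·area = 10
  edge (19, 2)→(20, 8): d=(1,6) right/bottom  bias=-1
  edge (20, 8)→(18, 6): d=(-2,-2) top-left  bias=+0
  edge (18, 6)→(19, 2): d=(1,-4) top-left  bias=+0
    (6,0)@(13, 1): e=[35,0,-25] → .  [on edge]
    (7,1)@(15, 3): e=[25,0,-15] → .  [on edge]
    (9,1)@(19, 3): e=[1,8,1] → X
    (8,2)@(17, 5): e=[15,0,-5] → .  [on edge]
    (9,2)@(19, 5): e=[3,4,3] → X
    (9,3)@(19, 7): e=[5,0,5] → X  [on edge]
    (9,4)@(19, 9): e=[7,-4,7] → .
  covered (3 px):
    . . . . . . . . . .
    . . . . . . . . . X
    . . . . . . . . . X
    . . . . . . . . . X
    . . . . . . . . . .
    . . . . . . . . . .
    . . . . . . . . . .
T3:
  2·area = 24
  edge (6, 6)→(12, 6): d=(6,0) top-left  bias=+0
  edge (12, 6)→(18, 10): d=(6,4) right/bottom  bias=-1
  edge (18, 10)→(6, 6): d=(-12,-4) top-left  bias=+0
    (1,2)@(3, 5): e=[-6,30,0] → .  [on edge]
    (4,3)@(9, 7): e=[6,18,0] → X  [on edge]
    (5,3)@(11, 7): e=[6,10,8] → X
    (6,3)@(13, 7): e=[6,2,16] → X
    (7,3)@(15, 7): e=[6,-6,24] → .
    (4,4)@(9, 9): e=[18,30,-24] → .
    (5,4)@(11, 9): e=[18,22,-16] → .
    (6,4)@(13, 9): e=[18,14,-8] → .
    (7,4)@(15, 9): e=[18,6,0] → X  [on edge]
    (8,4)@(17, 9): e=[18,-2,8] → .
    (7,5)@(15, 11): e=[30,18,-24] → .
  covered (4 px):
    . . . . . . . . . .
    . . . . . . . . . .
    . . . . . . . . . .
    . . . . X X X . . .
    . . . . . . . X . .
    . . . . . . . . . .
    . . . . . . . . . .
T4:
  2·area = 63  (B↔C swapped to make it positive)
  edge (12, 10)→(5, 10): d=(-7,0) right/bottom  bias=-1
  edge (5, 10)→(19, 1): d=(14,-9) top-left  bias=+0
  edge (19, 1)→(12, 10): d=(-7,9) right/bottom  bias=-1
    (9,0)@(19, 1): e=[63,0,0] → .  [on edge]
    (8,1)@(17, 3): e=[49,10,4] → X
    (9,1)@(19, 3): e=[49,28,-14] → .
    (6,2)@(13, 5): e=[35,2,26] → X
    (7,2)@(15, 5): e=[35,20,8] → X
    (8,2)@(17, 5): e=[35,38,-10] → .
    (5,3)@(11, 7): e=[21,12,30] → X
    (7,3)@(15, 7): e=[21,48,-6] → .
    (3,4)@(7, 9): e=[7,4,52] → X
    (4,4)@(9, 9): e=[7,22,34] → X
    (6,4)@(13, 9): e=[7,58,-2] → .
    (3,5)@(7, 11): e=[-7,32,38] → .
  covered (8 px):
    . . . . . . . . . .
    . . . . . . . . X .
    . . . . . . X X . .
    . . . . . X X . . .
    . . . X X X . . . .
    . . . . . . . . . .
    . . . . . . . . . .

Final: [[4,3],[5,3],[6,3],[7,4]]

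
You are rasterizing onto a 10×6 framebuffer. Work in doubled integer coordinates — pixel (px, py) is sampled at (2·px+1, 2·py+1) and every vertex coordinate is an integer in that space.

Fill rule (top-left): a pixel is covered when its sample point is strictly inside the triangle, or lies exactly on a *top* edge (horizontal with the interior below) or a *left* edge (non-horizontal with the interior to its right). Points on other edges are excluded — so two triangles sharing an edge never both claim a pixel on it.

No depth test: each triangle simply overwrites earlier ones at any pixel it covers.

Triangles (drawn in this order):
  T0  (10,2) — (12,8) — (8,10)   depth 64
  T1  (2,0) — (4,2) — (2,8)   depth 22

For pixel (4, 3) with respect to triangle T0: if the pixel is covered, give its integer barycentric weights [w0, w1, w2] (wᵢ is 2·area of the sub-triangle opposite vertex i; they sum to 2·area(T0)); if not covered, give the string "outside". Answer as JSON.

T0:
  2·area = 28
  edge (10, 2)→(12, 8): d=(2,6) right/bottom  bias=-1
  edge (12, 8)→(8, 10): d=(-4,2) right/bottom  bias=-1
  edge (8, 10)→(10, 2): d=(2,-8) top-left  bias=+0
    (5,2)@(11, 5): e=[0,14,14] → ·  [on edge]
    (4,3)@(9, 7): e=[16,10,2] → █
    (5,3)@(11, 7): e=[4,6,18] → █
    (6,3)@(13, 7): e=[-8,2,34] → ·
    (4,4)@(9, 9): e=[20,2,6] → █
    (5,4)@(11, 9): e=[8,-2,22] → ·
    (4,5)@(9, 11): e=[24,-6,10] → ·
    (6,5)@(13, 11): e=[0,-14,42] → ·  [on edge]
  covered (3 px):
    · · · · · · · · · ·
    · · · · · · · · · ·
    · · · · · · · · · ·
    · · · · █ █ · · · ·
    · · · · █ · · · · ·
    · · · · · · · · · ·
T1:
  2·area = 16
  edge (2, 0)→(4, 2): d=(2,2) right/bottom  bias=-1
  edge (4, 2)→(2, 8): d=(-2,6) right/bottom  bias=-1
  edge (2, 8)→(2, 0): d=(0,-8) top-left  bias=+0
    (1,0)@(3, 1): e=[0,8,8] → ·  [on edge]
    (1,1)@(3, 3): e=[4,4,8] → █
    (2,1)@(5, 3): e=[0,-8,24] → ·  [on edge]
    (1,2)@(3, 5): e=[8,0,8] → ·  [on edge]
    (3,2)@(7, 5): e=[0,-24,40] → ·  [on edge]
    (4,3)@(9, 7): e=[0,-40,56] → ·  [on edge]
    (5,4)@(11, 9): e=[0,-56,72] → ·  [on edge]
    (0,5)@(1, 11): e=[24,0,-8] → ·  [on edge]
    (6,5)@(13, 11): e=[0,-72,88] → ·  [on edge]
  covered (1 px):
    · · · · · · · · · ·
    · █ · · · · · · · ·
    · · · · · · · · · ·
    · · · · · · · · · ·
    · · · · · · · · · ·
    · · · · · · · · · ·

Result: [10,2,16]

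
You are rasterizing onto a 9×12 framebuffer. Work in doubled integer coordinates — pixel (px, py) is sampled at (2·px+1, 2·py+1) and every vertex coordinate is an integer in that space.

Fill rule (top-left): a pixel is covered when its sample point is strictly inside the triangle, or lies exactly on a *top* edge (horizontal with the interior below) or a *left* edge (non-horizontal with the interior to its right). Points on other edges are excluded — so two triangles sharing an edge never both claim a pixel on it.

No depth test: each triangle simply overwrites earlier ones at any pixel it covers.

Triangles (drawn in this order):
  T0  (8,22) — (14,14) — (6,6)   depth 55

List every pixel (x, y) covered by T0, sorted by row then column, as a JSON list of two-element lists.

T0:
  2·area = 112  (B↔C swapped to make it positive)
  edge (8, 22)→(6, 6): d=(-2,-16) top-left  bias=+0
  edge (6, 6)→(14, 14): d=(8,8) right/bottom  bias=-1
  edge (14, 14)→(8, 22): d=(-6,8) right/bottom  bias=-1
    (0,0)@(1, 1): e=[-70,0,182] → ·  [on edge]
    (1,1)@(3, 3): e=[-42,0,154] → ·  [on edge]
    (2,2)@(5, 5): e=[-14,0,126] → ·  [on edge]
    (3,3)@(7, 7): e=[14,0,98] → ·  [on edge]
    (3,4)@(7, 9): e=[10,16,86] → #
    (4,4)@(9, 9): e=[42,0,70] → ·  [on edge]
    (3,5)@(7, 11): e=[6,32,74] → #
    (4,5)@(9, 11): e=[38,16,58] → #
    (5,5)@(11, 11): e=[70,0,42] → ·  [on edge]
    (3,6)@(7, 13): e=[2,48,62] → #
    (5,6)@(11, 13): e=[66,16,30] → #
    (6,6)@(13, 13): e=[98,0,14] → ·  [on edge]
    (7,7)@(15, 15): e=[126,0,-14] → ·  [on edge]
    (8,8)@(17, 17): e=[154,0,-42] → ·  [on edge]
  covered (12 px):
    · · · · · · · · ·
    · · · · · · · · ·
    · · · · · · · · ·
    · · · · · · · · ·
    · · · # · · · · ·
    · · · # # · · · ·
    · · · # # # · · ·
    · · · · # # # · ·
    · · · · # # · · ·
    · · · · # · · · ·
    · · · · · · · · ·
    · · · · · · · · ·

Result: [[3,4],[3,5],[4,5],[3,6],[4,6],[5,6],[4,7],[5,7],[6,7],[4,8],[5,8],[4,9]]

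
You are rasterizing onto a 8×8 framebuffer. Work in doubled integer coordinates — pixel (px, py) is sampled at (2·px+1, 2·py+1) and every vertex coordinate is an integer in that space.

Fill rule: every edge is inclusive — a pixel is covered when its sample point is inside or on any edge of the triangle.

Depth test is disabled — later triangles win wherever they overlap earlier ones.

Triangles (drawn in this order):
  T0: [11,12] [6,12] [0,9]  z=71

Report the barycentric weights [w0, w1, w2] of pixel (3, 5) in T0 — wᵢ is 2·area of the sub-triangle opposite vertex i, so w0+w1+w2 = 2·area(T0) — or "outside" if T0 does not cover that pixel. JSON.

T0:
  2·area = 15
  edge (11, 12)→(6, 12): d=(-5,0) inclusive
  edge (6, 12)→(0, 9): d=(-6,-3) inclusive
  edge (0, 9)→(11, 12): d=(11,3) inclusive
    (2,5)@(5, 11): e=[5,3,7] → █
    (3,5)@(7, 11): e=[5,9,1] → █
    (4,5)@(9, 11): e=[5,15,-5] → ·
    (2,6)@(5, 13): e=[-5,-9,29] → ·
    (3,6)@(7, 13): e=[-5,-3,23] → ·
  covered (2 px):
    · · · · · · · ·
    · · · · · · · ·
    · · · · · · · ·
    · · · · · · · ·
    · · · · · · · ·
    · · █ █ · · · ·
    · · · · · · · ·
    · · · · · · · ·

Result: [9,1,5]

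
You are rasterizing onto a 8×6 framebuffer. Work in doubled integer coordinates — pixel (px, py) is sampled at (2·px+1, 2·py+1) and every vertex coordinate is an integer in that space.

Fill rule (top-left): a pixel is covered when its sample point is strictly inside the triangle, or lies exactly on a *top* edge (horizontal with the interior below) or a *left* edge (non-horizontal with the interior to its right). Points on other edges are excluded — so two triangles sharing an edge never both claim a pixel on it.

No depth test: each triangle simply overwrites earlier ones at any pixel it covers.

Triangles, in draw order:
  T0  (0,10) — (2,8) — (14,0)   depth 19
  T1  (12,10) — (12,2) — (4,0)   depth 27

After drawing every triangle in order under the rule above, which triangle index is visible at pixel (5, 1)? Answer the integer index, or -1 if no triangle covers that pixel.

T0:
  2·area = 8
  edge (0, 10)→(2, 8): d=(2,-2) top-left  bias=+0
  edge (2, 8)→(14, 0): d=(12,-8) top-left  bias=+0
  edge (14, 0)→(0, 10): d=(-14,10) right/bottom  bias=-1
    (4,0)@(9, 1): e=[0,-28,36] → ·  [on edge]
    (3,1)@(7, 3): e=[0,-20,28] → ·  [on edge]
    (2,2)@(5, 5): e=[0,-12,20] → ·  [on edge]
    (3,2)@(7, 5): e=[4,4,0] → ·  [on edge]
    (1,3)@(3, 7): e=[0,-4,12] → ·  [on edge]
    (0,4)@(1, 9): e=[0,4,4] → #  [on edge]
    (1,4)@(3, 9): e=[4,20,-16] → ·
    (0,5)@(1, 11): e=[4,28,-24] → ·
  covered (1 px):
    · · · · · · · ·
    · · · · · · · ·
    · · · · · · · ·
    · · · · · · · ·
    # · · · · · · ·
    · · · · · · · ·
T1:
  2·area = 64  (B↔C swapped to make it positive)
  edge (12, 10)→(4, 0): d=(-8,-10) top-left  bias=+0
  edge (4, 0)→(12, 2): d=(8,2) right/bottom  bias=-1
  edge (12, 2)→(12, 10): d=(0,8) right/bottom  bias=-1
    (2,0)@(5, 1): e=[2,6,56] → #
    (3,0)@(7, 1): e=[22,2,40] → #
    (4,0)@(9, 1): e=[42,-2,24] → ·
    (2,1)@(5, 3): e=[-14,22,56] → ·
    (3,1)@(7, 3): e=[6,18,40] → #
    (4,1)@(9, 3): e=[26,14,24] → #
    (5,1)@(11, 3): e=[46,10,8] → #
    (6,1)@(13, 3): e=[66,6,-8] → ·
    (3,2)@(7, 5): e=[-10,34,40] → ·
    (4,2)@(9, 5): e=[10,30,24] → #
    (6,2)@(13, 5): e=[50,22,-8] → ·
    (4,3)@(9, 7): e=[-6,46,24] → ·
  covered (8 px):
    · · # # · · · ·
    · · · # # # · ·
    · · · · # # · ·
    · · · · · # · ·
    · · · · · · · ·
    · · · · · · · ·

Z-buffer (winner per pixel, '.' = empty):
  . . 1 1 . . . .
  . . . 1 1 1 . .
  . . . . 1 1 . .
  . . . . . 1 . .
  0 . . . . . . .
  . . . . . . . .

Result: 1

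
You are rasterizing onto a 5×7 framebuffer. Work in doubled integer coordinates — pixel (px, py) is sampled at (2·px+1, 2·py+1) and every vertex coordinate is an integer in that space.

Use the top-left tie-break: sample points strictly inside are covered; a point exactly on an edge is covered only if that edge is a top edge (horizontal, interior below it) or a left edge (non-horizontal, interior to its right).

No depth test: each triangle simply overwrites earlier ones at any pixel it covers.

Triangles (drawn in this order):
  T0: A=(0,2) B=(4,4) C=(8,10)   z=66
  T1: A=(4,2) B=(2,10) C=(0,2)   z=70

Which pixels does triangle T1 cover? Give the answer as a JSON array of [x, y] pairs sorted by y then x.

T0:
  2·area = 16
  edge (0, 2)→(4, 4): d=(4,2) right/bottom  bias=-1
  edge (4, 4)→(8, 10): d=(4,6) right/bottom  bias=-1
  edge (8, 10)→(0, 2): d=(-8,-8) top-left  bias=+0
    (0,1)@(1, 3): e=[2,14,0] → █  [on edge]
    (1,1)@(3, 3): e=[-2,2,16] → ·
    (0,2)@(1, 5): e=[10,22,-16] → ·
    (1,2)@(3, 5): e=[6,10,0] → █  [on edge]
    (2,2)@(5, 5): e=[2,-2,16] → ·
    (1,3)@(3, 7): e=[14,18,-16] → ·
    (2,3)@(5, 7): e=[10,6,0] → █  [on edge]
    (3,3)@(7, 7): e=[6,-6,16] → ·
    (2,4)@(5, 9): e=[18,14,-16] → ·
    (3,4)@(7, 9): e=[14,2,0] → █  [on edge]
    (4,4)@(9, 9): e=[10,-10,16] → ·
    (3,5)@(7, 11): e=[22,10,-16] → ·
    (4,5)@(9, 11): e=[18,-2,0] → ·  [on edge]
  covered (4 px):
    · · · · ·
    █ · · · ·
    · █ · · ·
    · · █ · ·
    · · · █ ·
    · · · · ·
    · · · · ·
T1:
  2·area = 32
  edge (4, 2)→(2, 10): d=(-2,8) right/bottom  bias=-1
  edge (2, 10)→(0, 2): d=(-2,-8) top-left  bias=+0
  edge (0, 2)→(4, 2): d=(4,0) top-left  bias=+0
    (0,1)@(1, 3): e=[22,6,4] → █
    (1,1)@(3, 3): e=[6,22,4] → █
    (2,1)@(5, 3): e=[-10,38,4] → ·
    (0,2)@(1, 5): e=[18,2,12] → █
    (2,2)@(5, 5): e=[-14,34,12] → ·
    (0,3)@(1, 7): e=[14,-2,20] → ·
    (1,3)@(3, 7): e=[-2,14,20] → ·
  covered (4 px):
    · · · · ·
    █ █ · · ·
    █ █ · · ·
    · · · · ·
    · · · · ·
    · · · · ·
    · · · · ·

Answer: [[0,1],[1,1],[0,2],[1,2]]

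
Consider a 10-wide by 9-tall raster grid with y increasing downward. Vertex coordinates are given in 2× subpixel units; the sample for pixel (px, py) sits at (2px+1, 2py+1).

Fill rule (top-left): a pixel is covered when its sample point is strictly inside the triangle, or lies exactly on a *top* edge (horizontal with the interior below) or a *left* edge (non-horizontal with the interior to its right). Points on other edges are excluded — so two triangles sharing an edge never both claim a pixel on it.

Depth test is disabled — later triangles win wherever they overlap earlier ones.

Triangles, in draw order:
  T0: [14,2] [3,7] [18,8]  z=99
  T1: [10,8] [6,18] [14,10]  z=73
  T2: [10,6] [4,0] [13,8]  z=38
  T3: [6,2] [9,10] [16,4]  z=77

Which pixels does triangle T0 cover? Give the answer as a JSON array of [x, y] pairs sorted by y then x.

T0:
  2·area = 86  (B↔C swapped to make it positive)
  edge (14, 2)→(18, 8): d=(4,6) right/bottom  bias=-1
  edge (18, 8)→(3, 7): d=(-15,-1) top-left  bias=+0
  edge (3, 7)→(14, 2): d=(11,-5) top-left  bias=+0
    (6,1)@(13, 3): e=[10,70,6] → X
    (7,1)@(15, 3): e=[-2,72,16] → .
    (4,2)@(9, 5): e=[42,36,8] → X
    (5,2)@(11, 5): e=[30,38,18] → X
    (7,2)@(15, 5): e=[6,42,38] → X
    (8,2)@(17, 5): e=[-6,44,48] → .
    (1,3)@(3, 7): e=[86,0,0] → X  [on edge]
    (2,3)@(5, 7): e=[74,2,10] → X
    (3,3)@(7, 7): e=[62,4,20] → X
    (8,3)@(17, 7): e=[2,14,70] → X
    (9,3)@(19, 7): e=[-10,16,80] → .
    (1,4)@(3, 9): e=[94,-30,22] → .
  covered (13 px):
    . . . . . . . . . .
    . . . . . . X . . .
    . . . . X X X X . .
    . X X X X X X X X .
    . . . . . . . . . .
    . . . . . . . . . .
    . . . . . . . . . .
    . . . . . . . . . .
    . . . . . . . . . .
T1:
  2·area = 48  (B↔C swapped to make it positive)
  edge (10, 8)→(14, 10): d=(4,2) right/bottom  bias=-1
  edge (14, 10)→(6, 18): d=(-8,8) right/bottom  bias=-1
  edge (6, 18)→(10, 8): d=(4,-10) top-left  bias=+0
    (9,2)@(19, 5): e=[-30,0,78] → .  [on edge]
    (8,3)@(17, 7): e=[-18,0,66] → .  [on edge]
    (5,4)@(11, 9): e=[2,32,14] → X
    (6,4)@(13, 9): e=[-2,16,34] → .
    (7,4)@(15, 9): e=[-6,0,54] → .  [on edge]
    (4,5)@(9, 11): e=[14,32,2] → X
    (6,5)@(13, 11): e=[6,0,42] → .  [on edge]
    (4,6)@(9, 13): e=[22,16,10] → X
    (5,6)@(11, 13): e=[18,0,30] → .  [on edge]
    (4,7)@(9, 15): e=[30,0,18] → .  [on edge]
    (3,8)@(7, 17): e=[42,0,6] → .  [on edge]
  covered (4 px):
    . . . . . . . . . .
    . . . . . . . . . .
    . . . . . . . . . .
    . . . . . . . . . .
    . . . . . X . . . .
    . . . . X X . . . .
    . . . . X . . . . .
    . . . . . . . . . .
    . . . . . . . . . .
T2:
  2·area = 6
  edge (10, 6)→(4, 0): d=(-6,-6) top-left  bias=+0
  edge (4, 0)→(13, 8): d=(9,8) right/bottom  bias=-1
  edge (13, 8)→(10, 6): d=(-3,-2) top-left  bias=+0
    (2,0)@(5, 1): e=[0,1,5] → X  [on edge]
    (3,0)@(7, 1): e=[12,-15,9] → .
    (2,1)@(5, 3): e=[-12,19,-1] → .
    (3,1)@(7, 3): e=[0,3,3] → X  [on edge]
    (4,1)@(9, 3): e=[12,-13,7] → .
    (3,2)@(7, 5): e=[-12,21,-3] → .
    (4,2)@(9, 5): e=[0,5,1] → X  [on edge]
    (5,2)@(11, 5): e=[12,-11,5] → .
    (4,3)@(9, 7): e=[-12,23,-5] → .
    (5,3)@(11, 7): e=[0,7,-1] → .  [on edge]
    (6,4)@(13, 9): e=[0,9,-3] → .  [on edge]
    (7,5)@(15, 11): e=[0,11,-5] → .  [on edge]
    (8,6)@(17, 13): e=[0,13,-7] → .  [on edge]
    (9,7)@(19, 15): e=[0,15,-9] → .  [on edge]
  covered (3 px):
    . . X . . . . . . .
    . . . X . . . . . .
    . . . . X . . . . .
    . . . . . . . . . .
    . . . . . . . . . .
    . . . . . . . . . .
    . . . . . . . . . .
    . . . . . . . . . .
    . . . . . . . . . .
T3:
  2·area = 74  (B↔C swapped to make it positive)
  edge (6, 2)→(16, 4): d=(10,2) right/bottom  bias=-1
  edge (16, 4)→(9, 10): d=(-7,6) right/bottom  bias=-1
  edge (9, 10)→(6, 2): d=(-3,-8) top-left  bias=+0
    (0,0)@(1, 1): e=[0,111,-37] → .  [on edge]
    (3,1)@(7, 3): e=[8,61,5] → X
    (4,1)@(9, 3): e=[4,49,21] → X
    (5,1)@(11, 3): e=[0,37,37] → .  [on edge]
    (3,2)@(7, 5): e=[28,47,-1] → .
    (4,2)@(9, 5): e=[24,35,15] → X
    (5,2)@(11, 5): e=[20,23,31] → X
    (6,2)@(13, 5): e=[16,11,47] → X
    (7,2)@(15, 5): e=[12,-1,63] → .
    (4,3)@(9, 7): e=[44,21,9] → X
    (6,3)@(13, 7): e=[36,-3,41] → .
    (4,4)@(9, 9): e=[64,7,3] → X
  covered (8 px):
    . . . . . . . . . .
    . . . X X . . . . .
    . . . . X X X . . .
    . . . . X X . . . .
    . . . . X . . . . .
    . . . . . . . . . .
    . . . . . . . . . .
    . . . . . . . . . .
    . . . . . . . . . .

Answer: [[6,1],[4,2],[5,2],[6,2],[7,2],[1,3],[2,3],[3,3],[4,3],[5,3],[6,3],[7,3],[8,3]]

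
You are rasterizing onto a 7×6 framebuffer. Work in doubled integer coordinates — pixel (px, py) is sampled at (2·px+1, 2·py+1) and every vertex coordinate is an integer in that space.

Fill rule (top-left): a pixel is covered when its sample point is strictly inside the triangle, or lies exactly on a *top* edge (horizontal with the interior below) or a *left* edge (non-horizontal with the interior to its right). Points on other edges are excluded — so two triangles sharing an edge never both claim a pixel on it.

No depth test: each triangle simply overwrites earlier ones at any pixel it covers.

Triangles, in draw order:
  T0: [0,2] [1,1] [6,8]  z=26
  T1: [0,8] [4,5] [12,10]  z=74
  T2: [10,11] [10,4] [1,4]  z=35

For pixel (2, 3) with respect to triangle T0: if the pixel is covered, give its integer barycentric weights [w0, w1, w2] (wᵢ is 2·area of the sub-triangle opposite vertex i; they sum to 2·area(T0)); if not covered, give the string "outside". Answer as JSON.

T0:
  2·area = 12
  edge (0, 2)→(1, 1): d=(1,-1) top-left  bias=+0
  edge (1, 1)→(6, 8): d=(5,7) right/bottom  bias=-1
  edge (6, 8)→(0, 2): d=(-6,-6) top-left  bias=+0
    (0,0)@(1, 1): e=[0,0,12] → ·  [on edge]
    (0,1)@(1, 3): e=[2,10,0] → █  [on edge]
    (1,1)@(3, 3): e=[4,-4,12] → ·
    (0,2)@(1, 5): e=[4,20,-12] → ·
    (1,2)@(3, 5): e=[6,6,0] → █  [on edge]
    (2,2)@(5, 5): e=[8,-8,12] → ·
    (1,3)@(3, 7): e=[8,16,-12] → ·
    (2,3)@(5, 7): e=[10,2,0] → █  [on edge]
    (3,3)@(7, 7): e=[12,-12,12] → ·
    (2,4)@(5, 9): e=[12,12,-12] → ·
    (3,4)@(7, 9): e=[14,-2,0] → ·  [on edge]
    (4,5)@(9, 11): e=[18,-6,0] → ·  [on edge]
  covered (3 px):
    · · · · · · ·
    █ · · · · · ·
    · █ · · · · ·
    · · █ · · · ·
    · · · · · · ·
    · · · · · · ·
T1:
  2·area = 44
  edge (0, 8)→(4, 5): d=(4,-3) top-left  bias=+0
  edge (4, 5)→(12, 10): d=(8,5) right/bottom  bias=-1
  edge (12, 10)→(0, 8): d=(-12,-2) top-left  bias=+0
    (1,3)@(3, 7): e=[5,21,18] → █
    (2,3)@(5, 7): e=[11,11,22] → █
    (3,3)@(7, 7): e=[17,1,26] → █
    (4,3)@(9, 7): e=[23,-9,30] → ·
    (1,4)@(3, 9): e=[13,37,-6] → ·
    (2,4)@(5, 9): e=[19,27,-2] → ·
    (3,4)@(7, 9): e=[25,17,2] → █
    (4,4)@(9, 9): e=[31,7,6] → █
    (5,4)@(11, 9): e=[37,-3,10] → ·
    (3,5)@(7, 11): e=[33,33,-22] → ·
    (4,5)@(9, 11): e=[39,23,-18] → ·
  covered (5 px):
    · · · · · · ·
    · · · · · · ·
    · · · · · · ·
    · █ █ █ · · ·
    · · · █ █ · ·
    · · · · · · ·
T2:
  2·area = 63  (B↔C swapped to make it positive)
  edge (10, 11)→(1, 4): d=(-9,-7) top-left  bias=+0
  edge (1, 4)→(10, 4): d=(9,0) top-left  bias=+0
  edge (10, 4)→(10, 11): d=(0,7) right/bottom  bias=-1
    (1,2)@(3, 5): e=[5,9,49] → █
    (2,2)@(5, 5): e=[19,9,35] → █
    (3,2)@(7, 5): e=[33,9,21] → █
    (4,2)@(9, 5): e=[47,9,7] → █
    (5,2)@(11, 5): e=[61,9,-7] → ·
    (1,3)@(3, 7): e=[-13,27,49] → ·
    (2,3)@(5, 7): e=[1,27,35] → █
    (5,3)@(11, 7): e=[43,27,-7] → ·
    (2,4)@(5, 9): e=[-17,45,35] → ·
    (3,4)@(7, 9): e=[-3,45,21] → ·
    (4,4)@(9, 9): e=[11,45,7] → █
    (5,4)@(11, 9): e=[25,45,-7] → ·
  covered (8 px):
    · · · · · · ·
    · · · · · · ·
    · █ █ █ █ · ·
    · · █ █ █ · ·
    · · · · █ · ·
    · · · · · · ·

Final: [2,0,10]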